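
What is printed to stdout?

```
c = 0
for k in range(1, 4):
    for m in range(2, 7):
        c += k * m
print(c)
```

120

k=1,m=2: c = 0+2 = 2
k=1,m=3: c = 2+3 = 5
k=1,m=4: c = 5+4 = 9
k=1,m=5: c = 9+5 = 14
k=1,m=6: c = 14+6 = 20
k=2,m=2: c = 20+4 = 24
k=2,m=3: c = 24+6 = 30
k=2,m=4: c = 30+8 = 38
k=2,m=5: c = 38+10 = 48
k=2,m=6: c = 48+12 = 60
k=3,m=2: c = 60+6 = 66
k=3,m=3: c = 66+9 = 75
k=3,m=4: c = 75+12 = 87
k=3,m=5: c = 87+15 = 102
k=3,m=6: c = 102+18 = 120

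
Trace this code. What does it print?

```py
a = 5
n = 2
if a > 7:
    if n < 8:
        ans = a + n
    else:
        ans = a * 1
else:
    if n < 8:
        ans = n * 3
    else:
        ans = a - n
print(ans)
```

a=5, n=2
a > 7 is False; n < 8 is True
→ ans = n * 3 = 6

6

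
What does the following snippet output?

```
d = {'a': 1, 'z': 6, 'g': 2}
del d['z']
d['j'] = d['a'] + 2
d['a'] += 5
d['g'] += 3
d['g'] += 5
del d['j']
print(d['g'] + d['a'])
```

del 'z' → {'a': 1, 'g': 2}
d['j'] = d['a']+2 = 3 → {'a': 1, 'g': 2, 'j': 3}
d['a'] = 1+5 = 6 → {'a': 6, 'g': 2, 'j': 3}
d['g'] = 2+3 = 5 → {'a': 6, 'g': 5, 'j': 3}
d['g'] = 5+5 = 10 → {'a': 6, 'g': 10, 'j': 3}
del 'j' → {'a': 6, 'g': 10}
d['g']+d['a'] = 10+6 = 16

16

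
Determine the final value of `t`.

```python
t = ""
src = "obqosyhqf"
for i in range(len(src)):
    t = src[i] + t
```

i=0: prepend 'o' → 'o'
i=1: prepend 'b' → 'bo'
i=2: prepend 'q' → 'qbo'
i=3: prepend 'o' → 'oqbo'
i=4: prepend 's' → 'soqbo'
i=5: prepend 'y' → 'ysoqbo'
i=6: prepend 'h' → 'hysoqbo'
i=7: prepend 'q' → 'qhysoqbo'
i=8: prepend 'f' → 'fqhysoqbo'

'fqhysoqbo'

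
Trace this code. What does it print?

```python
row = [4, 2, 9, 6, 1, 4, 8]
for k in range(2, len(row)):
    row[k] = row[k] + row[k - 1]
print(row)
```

k=2: row[2] = 9+2 = 11 → [4, 2, 11, 6, 1, 4, 8]
k=3: row[3] = 6+11 = 17 → [4, 2, 11, 17, 1, 4, 8]
k=4: row[4] = 1+17 = 18 → [4, 2, 11, 17, 18, 4, 8]
k=5: row[5] = 4+18 = 22 → [4, 2, 11, 17, 18, 22, 8]
k=6: row[6] = 8+22 = 30 → [4, 2, 11, 17, 18, 22, 30]

[4, 2, 11, 17, 18, 22, 30]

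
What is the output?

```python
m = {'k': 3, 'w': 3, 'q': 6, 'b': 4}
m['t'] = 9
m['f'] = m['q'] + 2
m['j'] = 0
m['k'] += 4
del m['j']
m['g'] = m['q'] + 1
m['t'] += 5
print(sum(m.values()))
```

m['t'] = 9 → {'k': 3, 'w': 3, 'q': 6, 'b': 4, 't': 9}
m['f'] = m['q']+2 = 8 → {'k': 3, 'w': 3, 'q': 6, 'b': 4, 't': 9, 'f': 8}
m['j'] = 0 → {'k': 3, 'w': 3, 'q': 6, 'b': 4, 't': 9, 'f': 8, 'j': 0}
m['k'] = 3+4 = 7 → {'k': 7, 'w': 3, 'q': 6, 'b': 4, 't': 9, 'f': 8, 'j': 0}
del 'j' → {'k': 7, 'w': 3, 'q': 6, 'b': 4, 't': 9, 'f': 8}
m['g'] = m['q']+1 = 7 → {'k': 7, 'w': 3, 'q': 6, 'b': 4, 't': 9, 'f': 8, 'g': 7}
m['t'] = 9+5 = 14 → {'k': 7, 'w': 3, 'q': 6, 'b': 4, 't': 14, 'f': 8, 'g': 7}
sum of values = 49

49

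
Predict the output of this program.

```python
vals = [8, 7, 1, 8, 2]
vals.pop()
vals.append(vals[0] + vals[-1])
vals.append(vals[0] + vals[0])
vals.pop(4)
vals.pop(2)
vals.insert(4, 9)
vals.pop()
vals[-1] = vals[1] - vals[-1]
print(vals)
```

pop() removes 2 → [8, 7, 1, 8]
append vals[0]+vals[-1] = 8+8 = 16 → [8, 7, 1, 8, 16]
append vals[0]+vals[0] = 8+8 = 16 → [8, 7, 1, 8, 16, 16]
pop(4) removes 16 → [8, 7, 1, 8, 16]
pop(2) removes 1 → [8, 7, 8, 16]
insert 9 at 4 → [8, 7, 8, 16, 9]
pop() removes 9 → [8, 7, 8, 16]
vals[-1] = vals[1]-vals[-1] = 7-16 = -9 → [8, 7, 8, -9]

[8, 7, 8, -9]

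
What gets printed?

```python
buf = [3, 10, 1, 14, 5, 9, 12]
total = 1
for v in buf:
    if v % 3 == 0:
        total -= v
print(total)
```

-23

v=3: %3==0, total = 1-3 = -2
v=10: not %3==0
v=1: not %3==0
v=14: not %3==0
v=5: not %3==0
v=9: %3==0, total = (-2)-9 = -11
v=12: %3==0, total = (-11)-12 = -23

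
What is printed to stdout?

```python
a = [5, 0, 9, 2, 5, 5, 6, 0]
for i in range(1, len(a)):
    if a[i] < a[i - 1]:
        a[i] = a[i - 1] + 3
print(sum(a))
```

112

i=1: 0<5, a[1] = 5+3 = 8 → [5, 8, 9, 2, 5, 5, 6, 0]
i=2: 9>=8, unchanged → [5, 8, 9, 2, 5, 5, 6, 0]
i=3: 2<9, a[3] = 9+3 = 12 → [5, 8, 9, 12, 5, 5, 6, 0]
i=4: 5<12, a[4] = 12+3 = 15 → [5, 8, 9, 12, 15, 5, 6, 0]
i=5: 5<15, a[5] = 15+3 = 18 → [5, 8, 9, 12, 15, 18, 6, 0]
i=6: 6<18, a[6] = 18+3 = 21 → [5, 8, 9, 12, 15, 18, 21, 0]
i=7: 0<21, a[7] = 21+3 = 24 → [5, 8, 9, 12, 15, 18, 21, 24]
sum = 112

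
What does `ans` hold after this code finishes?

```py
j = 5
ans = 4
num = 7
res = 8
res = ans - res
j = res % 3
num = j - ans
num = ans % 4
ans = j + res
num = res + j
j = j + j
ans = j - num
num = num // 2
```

res = 4-8 = -4
j = (-4)%3 = 2
num = 2-4 = -2
num = 4%4 = 0
ans = 2+(-4) = -2
num = (-4)+2 = -2
j = 2+2 = 4
ans = 4-(-2) = 6
num = (-2)//2 = -1

6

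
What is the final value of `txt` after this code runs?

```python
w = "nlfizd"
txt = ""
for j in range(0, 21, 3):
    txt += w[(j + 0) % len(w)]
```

j=0: add w[0]='n' → 'n'
j=3: add w[3]='i' → 'ni'
j=6: add w[0]='n' → 'nin'
j=9: add w[3]='i' → 'nini'
j=12: add w[0]='n' → 'ninin'
j=15: add w[3]='i' → 'ninini'
j=18: add w[0]='n' → 'nininin'

'nininin'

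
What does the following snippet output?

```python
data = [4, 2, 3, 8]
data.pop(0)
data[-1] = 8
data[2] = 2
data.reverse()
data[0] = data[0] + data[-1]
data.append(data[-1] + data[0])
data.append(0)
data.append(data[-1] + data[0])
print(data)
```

[4, 3, 2, 6, 0, 4]

pop(0) removes 4 → [2, 3, 8]
data[-1] = 8 → [2, 3, 8]
data[2] = 2 → [2, 3, 2]
reverse → [2, 3, 2]
data[0] = data[0]+data[-1] = 2+2 = 4 → [4, 3, 2]
append data[-1]+data[0] = 2+4 = 6 → [4, 3, 2, 6]
append 0 → [4, 3, 2, 6, 0]
append data[-1]+data[0] = 0+4 = 4 → [4, 3, 2, 6, 0, 4]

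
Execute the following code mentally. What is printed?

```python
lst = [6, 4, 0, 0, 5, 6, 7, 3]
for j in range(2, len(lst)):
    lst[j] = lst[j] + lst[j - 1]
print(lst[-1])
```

25

j=2: lst[2] = 0+4 = 4 → [6, 4, 4, 0, 5, 6, 7, 3]
j=3: lst[3] = 0+4 = 4 → [6, 4, 4, 4, 5, 6, 7, 3]
j=4: lst[4] = 5+4 = 9 → [6, 4, 4, 4, 9, 6, 7, 3]
j=5: lst[5] = 6+9 = 15 → [6, 4, 4, 4, 9, 15, 7, 3]
j=6: lst[6] = 7+15 = 22 → [6, 4, 4, 4, 9, 15, 22, 3]
j=7: lst[7] = 3+22 = 25 → [6, 4, 4, 4, 9, 15, 22, 25]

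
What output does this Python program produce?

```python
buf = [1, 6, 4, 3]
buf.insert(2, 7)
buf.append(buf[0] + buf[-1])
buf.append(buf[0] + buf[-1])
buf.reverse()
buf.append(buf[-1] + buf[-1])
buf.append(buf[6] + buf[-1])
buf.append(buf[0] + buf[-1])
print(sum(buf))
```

43

insert 7 at 2 → [1, 6, 7, 4, 3]
append buf[0]+buf[-1] = 1+3 = 4 → [1, 6, 7, 4, 3, 4]
append buf[0]+buf[-1] = 1+4 = 5 → [1, 6, 7, 4, 3, 4, 5]
reverse → [5, 4, 3, 4, 7, 6, 1]
append buf[-1]+buf[-1] = 1+1 = 2 → [5, 4, 3, 4, 7, 6, 1, 2]
append buf[6]+buf[-1] = 1+2 = 3 → [5, 4, 3, 4, 7, 6, 1, 2, 3]
append buf[0]+buf[-1] = 5+3 = 8 → [5, 4, 3, 4, 7, 6, 1, 2, 3, 8]
sum = 43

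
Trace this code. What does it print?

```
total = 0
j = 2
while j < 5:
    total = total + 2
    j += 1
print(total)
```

6

j=2: total = 0+2 = 2
j=3: total = 2+2 = 4
j=4: total = 4+2 = 6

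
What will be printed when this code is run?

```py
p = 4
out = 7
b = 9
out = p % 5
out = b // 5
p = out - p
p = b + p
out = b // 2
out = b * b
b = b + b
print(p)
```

out = 4%5 = 4
out = 9//5 = 1
p = 1-4 = -3
p = 9+(-3) = 6
out = 9//2 = 4
out = 9*9 = 81
b = 9+9 = 18

6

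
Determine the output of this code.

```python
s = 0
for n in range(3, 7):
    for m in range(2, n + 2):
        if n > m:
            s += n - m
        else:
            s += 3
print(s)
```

n=3,m=2: 3>2, s = 0+1 = 1
n=3,m=3: not 3>3, s = 1+3 = 4
n=3,m=4: not 3>4, s = 4+3 = 7
n=4,m=2: 4>2, s = 7+2 = 9
n=4,m=3: 4>3, s = 9+1 = 10
n=4,m=4: not 4>4, s = 10+3 = 13
n=4,m=5: not 4>5, s = 13+3 = 16
n=5,m=2: 5>2, s = 16+3 = 19
n=5,m=3: 5>3, s = 19+2 = 21
n=5,m=4: 5>4, s = 21+1 = 22
n=5,m=5: not 5>5, s = 22+3 = 25
n=5,m=6: not 5>6, s = 25+3 = 28
n=6,m=2: 6>2, s = 28+4 = 32
n=6,m=3: 6>3, s = 32+3 = 35
n=6,m=4: 6>4, s = 35+2 = 37
n=6,m=5: 6>5, s = 37+1 = 38
n=6,m=6: not 6>6, s = 38+3 = 41
n=6,m=7: not 6>7, s = 41+3 = 44

44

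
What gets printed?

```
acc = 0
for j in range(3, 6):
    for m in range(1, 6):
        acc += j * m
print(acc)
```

180

j=3,m=1: acc = 0+3 = 3
j=3,m=2: acc = 3+6 = 9
j=3,m=3: acc = 9+9 = 18
j=3,m=4: acc = 18+12 = 30
j=3,m=5: acc = 30+15 = 45
j=4,m=1: acc = 45+4 = 49
j=4,m=2: acc = 49+8 = 57
j=4,m=3: acc = 57+12 = 69
j=4,m=4: acc = 69+16 = 85
j=4,m=5: acc = 85+20 = 105
j=5,m=1: acc = 105+5 = 110
j=5,m=2: acc = 110+10 = 120
j=5,m=3: acc = 120+15 = 135
j=5,m=4: acc = 135+20 = 155
j=5,m=5: acc = 155+25 = 180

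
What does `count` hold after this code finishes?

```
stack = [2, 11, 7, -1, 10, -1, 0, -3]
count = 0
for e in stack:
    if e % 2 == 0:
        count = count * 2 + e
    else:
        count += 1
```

43

e=2: even, count = 0*2+2 = 2
e=11: not even, count = 2+1 = 3
e=7: not even, count = 3+1 = 4
e=-1: not even, count = 4+1 = 5
e=10: even, count = 5*2+10 = 20
e=-1: not even, count = 20+1 = 21
e=0: even, count = 21*2+0 = 42
e=-3: not even, count = 42+1 = 43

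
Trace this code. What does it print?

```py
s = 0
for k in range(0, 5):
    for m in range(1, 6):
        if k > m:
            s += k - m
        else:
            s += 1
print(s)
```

29

k=0,m=1: not 0>1, s = 0+1 = 1
k=0,m=2: not 0>2, s = 1+1 = 2
k=0,m=3: not 0>3, s = 2+1 = 3
k=0,m=4: not 0>4, s = 3+1 = 4
k=0,m=5: not 0>5, s = 4+1 = 5
k=1,m=1: not 1>1, s = 5+1 = 6
k=1,m=2: not 1>2, s = 6+1 = 7
k=1,m=3: not 1>3, s = 7+1 = 8
k=1,m=4: not 1>4, s = 8+1 = 9
k=1,m=5: not 1>5, s = 9+1 = 10
k=2,m=1: 2>1, s = 10+1 = 11
k=2,m=2: not 2>2, s = 11+1 = 12
k=2,m=3: not 2>3, s = 12+1 = 13
k=2,m=4: not 2>4, s = 13+1 = 14
k=2,m=5: not 2>5, s = 14+1 = 15
k=3,m=1: 3>1, s = 15+2 = 17
k=3,m=2: 3>2, s = 17+1 = 18
k=3,m=3: not 3>3, s = 18+1 = 19
k=3,m=4: not 3>4, s = 19+1 = 20
k=3,m=5: not 3>5, s = 20+1 = 21
k=4,m=1: 4>1, s = 21+3 = 24
k=4,m=2: 4>2, s = 24+2 = 26
k=4,m=3: 4>3, s = 26+1 = 27
k=4,m=4: not 4>4, s = 27+1 = 28
k=4,m=5: not 4>5, s = 28+1 = 29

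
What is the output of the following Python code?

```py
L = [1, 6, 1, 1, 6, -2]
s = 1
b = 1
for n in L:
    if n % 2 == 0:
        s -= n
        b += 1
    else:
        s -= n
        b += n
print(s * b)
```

-84

n=1: not even, s = 1-1 = 0; b=2
n=6: even, s = 0-6 = -6; b=3
n=1: not even, s = (-6)-1 = -7; b=4
n=1: not even, s = (-7)-1 = -8; b=5
n=6: even, s = (-8)-6 = -14; b=6
n=-2: even, s = (-14)-(-2) = -12; b=7
s*b = (-12)*7 = -84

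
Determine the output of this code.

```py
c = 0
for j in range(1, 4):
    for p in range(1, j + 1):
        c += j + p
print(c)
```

24

j=1,p=1: c = 0+2 = 2
j=2,p=1: c = 2+3 = 5
j=2,p=2: c = 5+4 = 9
j=3,p=1: c = 9+4 = 13
j=3,p=2: c = 13+5 = 18
j=3,p=3: c = 18+6 = 24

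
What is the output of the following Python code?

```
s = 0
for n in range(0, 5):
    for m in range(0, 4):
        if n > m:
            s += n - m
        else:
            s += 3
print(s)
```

50

n=0,m=0: not 0>0, s = 0+3 = 3
n=0,m=1: not 0>1, s = 3+3 = 6
n=0,m=2: not 0>2, s = 6+3 = 9
n=0,m=3: not 0>3, s = 9+3 = 12
n=1,m=0: 1>0, s = 12+1 = 13
n=1,m=1: not 1>1, s = 13+3 = 16
n=1,m=2: not 1>2, s = 16+3 = 19
n=1,m=3: not 1>3, s = 19+3 = 22
n=2,m=0: 2>0, s = 22+2 = 24
n=2,m=1: 2>1, s = 24+1 = 25
n=2,m=2: not 2>2, s = 25+3 = 28
n=2,m=3: not 2>3, s = 28+3 = 31
n=3,m=0: 3>0, s = 31+3 = 34
n=3,m=1: 3>1, s = 34+2 = 36
n=3,m=2: 3>2, s = 36+1 = 37
n=3,m=3: not 3>3, s = 37+3 = 40
n=4,m=0: 4>0, s = 40+4 = 44
n=4,m=1: 4>1, s = 44+3 = 47
n=4,m=2: 4>2, s = 47+2 = 49
n=4,m=3: 4>3, s = 49+1 = 50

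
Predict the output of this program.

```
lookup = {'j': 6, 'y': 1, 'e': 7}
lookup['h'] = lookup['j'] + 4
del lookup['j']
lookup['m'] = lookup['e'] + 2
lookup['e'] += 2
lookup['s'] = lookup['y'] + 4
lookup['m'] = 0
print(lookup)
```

lookup['h'] = lookup['j']+4 = 10 → {'j': 6, 'y': 1, 'e': 7, 'h': 10}
del 'j' → {'y': 1, 'e': 7, 'h': 10}
lookup['m'] = lookup['e']+2 = 9 → {'y': 1, 'e': 7, 'h': 10, 'm': 9}
lookup['e'] = 7+2 = 9 → {'y': 1, 'e': 9, 'h': 10, 'm': 9}
lookup['s'] = lookup['y']+4 = 5 → {'y': 1, 'e': 9, 'h': 10, 'm': 9, 's': 5}
lookup['m'] = 0 → {'y': 1, 'e': 9, 'h': 10, 'm': 0, 's': 5}

{'y': 1, 'e': 9, 'h': 10, 'm': 0, 's': 5}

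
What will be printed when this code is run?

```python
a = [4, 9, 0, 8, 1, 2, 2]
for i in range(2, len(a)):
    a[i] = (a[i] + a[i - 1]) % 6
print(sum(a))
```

i=2: a[2] = (0+9)%6 = 3 → [4, 9, 3, 8, 1, 2, 2]
i=3: a[3] = (8+3)%6 = 5 → [4, 9, 3, 5, 1, 2, 2]
i=4: a[4] = (1+5)%6 = 0 → [4, 9, 3, 5, 0, 2, 2]
i=5: a[5] = (2+0)%6 = 2 → [4, 9, 3, 5, 0, 2, 2]
i=6: a[6] = (2+2)%6 = 4 → [4, 9, 3, 5, 0, 2, 4]
sum = 27

27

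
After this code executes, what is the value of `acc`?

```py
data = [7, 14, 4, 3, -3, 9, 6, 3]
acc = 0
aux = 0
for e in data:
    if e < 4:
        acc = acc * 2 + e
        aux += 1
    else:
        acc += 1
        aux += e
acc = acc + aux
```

80

e=7: not <4, acc = 0+1 = 1; aux=7
e=14: not <4, acc = 1+1 = 2; aux=21
e=4: not <4, acc = 2+1 = 3; aux=25
e=3: <4, acc = 3*2+3 = 9; aux=26
e=-3: <4, acc = 9*2+(-3) = 15; aux=27
e=9: not <4, acc = 15+1 = 16; aux=36
e=6: not <4, acc = 16+1 = 17; aux=42
e=3: <4, acc = 17*2+3 = 37; aux=43
acc+aux = 37+43 = 80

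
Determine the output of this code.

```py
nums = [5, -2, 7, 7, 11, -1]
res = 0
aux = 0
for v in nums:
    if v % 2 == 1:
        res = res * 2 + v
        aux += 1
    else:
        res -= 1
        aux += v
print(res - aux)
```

v=5: odd, res = 0*2+5 = 5; aux=1
v=-2: not odd, res = 5-1 = 4; aux=-1
v=7: odd, res = 4*2+7 = 15; aux=0
v=7: odd, res = 15*2+7 = 37; aux=1
v=11: odd, res = 37*2+11 = 85; aux=2
v=-1: odd, res = 85*2+(-1) = 169; aux=3
res-aux = 169-3 = 166

166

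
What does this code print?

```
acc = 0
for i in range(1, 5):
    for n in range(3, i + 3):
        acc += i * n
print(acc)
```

125

i=1,n=3: acc = 0+3 = 3
i=2,n=3: acc = 3+6 = 9
i=2,n=4: acc = 9+8 = 17
i=3,n=3: acc = 17+9 = 26
i=3,n=4: acc = 26+12 = 38
i=3,n=5: acc = 38+15 = 53
i=4,n=3: acc = 53+12 = 65
i=4,n=4: acc = 65+16 = 81
i=4,n=5: acc = 81+20 = 101
i=4,n=6: acc = 101+24 = 125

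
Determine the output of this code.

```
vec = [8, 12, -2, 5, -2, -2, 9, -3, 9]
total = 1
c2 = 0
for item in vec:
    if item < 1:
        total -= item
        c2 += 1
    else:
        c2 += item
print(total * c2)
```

470

item=8: not <1; c2=8
item=12: not <1; c2=20
item=-2: <1, total = 1-(-2) = 3; c2=21
item=5: not <1; c2=26
item=-2: <1, total = 3-(-2) = 5; c2=27
item=-2: <1, total = 5-(-2) = 7; c2=28
item=9: not <1; c2=37
item=-3: <1, total = 7-(-3) = 10; c2=38
item=9: not <1; c2=47
total*c2 = 10*47 = 470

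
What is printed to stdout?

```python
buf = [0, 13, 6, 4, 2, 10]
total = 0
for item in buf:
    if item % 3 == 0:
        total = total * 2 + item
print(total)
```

item=0: %3==0, total = 0*2+0 = 0
item=13: not %3==0
item=6: %3==0, total = 0*2+6 = 6
item=4: not %3==0
item=2: not %3==0
item=10: not %3==0

6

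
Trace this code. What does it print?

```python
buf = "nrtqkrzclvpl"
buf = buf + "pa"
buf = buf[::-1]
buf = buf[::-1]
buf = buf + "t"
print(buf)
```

+ 'pa' → 'nrtqkrzclvplpa'
reverse → 'aplpvlczrkqtrn'
reverse → 'nrtqkrzclvplpa'
+ 't' → 'nrtqkrzclvplpat'

nrtqkrzclvplpat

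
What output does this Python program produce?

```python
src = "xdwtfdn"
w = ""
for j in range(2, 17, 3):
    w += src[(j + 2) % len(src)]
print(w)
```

j=2: add src[4]='f' → 'f'
j=5: add src[0]='x' → 'fx'
j=8: add src[3]='t' → 'fxt'
j=11: add src[6]='n' → 'fxtn'
j=14: add src[2]='w' → 'fxtnw'

fxtnw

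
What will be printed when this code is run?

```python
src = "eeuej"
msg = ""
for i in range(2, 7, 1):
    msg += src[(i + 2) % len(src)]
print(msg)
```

jeeue

i=2: add src[4]='j' → 'j'
i=3: add src[0]='e' → 'je'
i=4: add src[1]='e' → 'jee'
i=5: add src[2]='u' → 'jeeu'
i=6: add src[3]='e' → 'jeeue'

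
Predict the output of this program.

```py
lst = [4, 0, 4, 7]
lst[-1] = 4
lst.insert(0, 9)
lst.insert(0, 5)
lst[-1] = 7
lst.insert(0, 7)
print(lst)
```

[7, 5, 9, 4, 0, 4, 7]

lst[-1] = 4 → [4, 0, 4, 4]
insert 9 at 0 → [9, 4, 0, 4, 4]
insert 5 at 0 → [5, 9, 4, 0, 4, 4]
lst[-1] = 7 → [5, 9, 4, 0, 4, 7]
insert 7 at 0 → [7, 5, 9, 4, 0, 4, 7]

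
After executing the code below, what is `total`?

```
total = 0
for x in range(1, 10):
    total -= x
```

-45

x=1: total = 0-1 = -1
x=2: total = (-1)-2 = -3
x=3: total = (-3)-3 = -6
x=4: total = (-6)-4 = -10
x=5: total = (-10)-5 = -15
x=6: total = (-15)-6 = -21
x=7: total = (-21)-7 = -28
x=8: total = (-28)-8 = -36
x=9: total = (-36)-9 = -45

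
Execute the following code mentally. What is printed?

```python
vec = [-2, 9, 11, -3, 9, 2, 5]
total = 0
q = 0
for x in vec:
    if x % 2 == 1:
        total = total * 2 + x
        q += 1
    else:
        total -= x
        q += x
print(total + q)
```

308

x=-2: not odd, total = 0-(-2) = 2; q=-2
x=9: odd, total = 2*2+9 = 13; q=-1
x=11: odd, total = 13*2+11 = 37; q=0
x=-3: odd, total = 37*2+(-3) = 71; q=1
x=9: odd, total = 71*2+9 = 151; q=2
x=2: not odd, total = 151-2 = 149; q=4
x=5: odd, total = 149*2+5 = 303; q=5
total+q = 303+5 = 308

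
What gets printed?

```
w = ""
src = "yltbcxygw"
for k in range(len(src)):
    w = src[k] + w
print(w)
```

wgyxcbtly

k=0: prepend 'y' → 'y'
k=1: prepend 'l' → 'ly'
k=2: prepend 't' → 'tly'
k=3: prepend 'b' → 'btly'
k=4: prepend 'c' → 'cbtly'
k=5: prepend 'x' → 'xcbtly'
k=6: prepend 'y' → 'yxcbtly'
k=7: prepend 'g' → 'gyxcbtly'
k=8: prepend 'w' → 'wgyxcbtly'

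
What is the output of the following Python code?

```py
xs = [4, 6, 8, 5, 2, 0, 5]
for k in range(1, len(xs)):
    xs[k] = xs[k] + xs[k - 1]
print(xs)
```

[4, 10, 18, 23, 25, 25, 30]

k=1: xs[1] = 6+4 = 10 → [4, 10, 8, 5, 2, 0, 5]
k=2: xs[2] = 8+10 = 18 → [4, 10, 18, 5, 2, 0, 5]
k=3: xs[3] = 5+18 = 23 → [4, 10, 18, 23, 2, 0, 5]
k=4: xs[4] = 2+23 = 25 → [4, 10, 18, 23, 25, 0, 5]
k=5: xs[5] = 0+25 = 25 → [4, 10, 18, 23, 25, 25, 5]
k=6: xs[6] = 5+25 = 30 → [4, 10, 18, 23, 25, 25, 30]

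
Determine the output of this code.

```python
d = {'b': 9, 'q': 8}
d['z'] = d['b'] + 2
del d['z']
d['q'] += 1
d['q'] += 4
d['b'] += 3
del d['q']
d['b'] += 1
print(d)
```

{'b': 13}

d['z'] = d['b']+2 = 11 → {'b': 9, 'q': 8, 'z': 11}
del 'z' → {'b': 9, 'q': 8}
d['q'] = 8+1 = 9 → {'b': 9, 'q': 9}
d['q'] = 9+4 = 13 → {'b': 9, 'q': 13}
d['b'] = 9+3 = 12 → {'b': 12, 'q': 13}
del 'q' → {'b': 12}
d['b'] = 12+1 = 13 → {'b': 13}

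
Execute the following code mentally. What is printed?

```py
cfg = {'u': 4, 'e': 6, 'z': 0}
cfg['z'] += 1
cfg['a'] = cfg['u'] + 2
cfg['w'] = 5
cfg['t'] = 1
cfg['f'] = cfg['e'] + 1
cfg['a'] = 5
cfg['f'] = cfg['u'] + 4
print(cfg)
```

cfg['z'] = 0+1 = 1 → {'u': 4, 'e': 6, 'z': 1}
cfg['a'] = cfg['u']+2 = 6 → {'u': 4, 'e': 6, 'z': 1, 'a': 6}
cfg['w'] = 5 → {'u': 4, 'e': 6, 'z': 1, 'a': 6, 'w': 5}
cfg['t'] = 1 → {'u': 4, 'e': 6, 'z': 1, 'a': 6, 'w': 5, 't': 1}
cfg['f'] = cfg['e']+1 = 7 → {'u': 4, 'e': 6, 'z': 1, 'a': 6, 'w': 5, 't': 1, 'f': 7}
cfg['a'] = 5 → {'u': 4, 'e': 6, 'z': 1, 'a': 5, 'w': 5, 't': 1, 'f': 7}
cfg['f'] = cfg['u']+4 = 8 → {'u': 4, 'e': 6, 'z': 1, 'a': 5, 'w': 5, 't': 1, 'f': 8}

{'u': 4, 'e': 6, 'z': 1, 'a': 5, 'w': 5, 't': 1, 'f': 8}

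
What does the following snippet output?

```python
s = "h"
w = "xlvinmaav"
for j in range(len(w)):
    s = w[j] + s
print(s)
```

j=0: prepend 'x' → 'xh'
j=1: prepend 'l' → 'lxh'
j=2: prepend 'v' → 'vlxh'
j=3: prepend 'i' → 'ivlxh'
j=4: prepend 'n' → 'nivlxh'
j=5: prepend 'm' → 'mnivlxh'
j=6: prepend 'a' → 'amnivlxh'
j=7: prepend 'a' → 'aamnivlxh'
j=8: prepend 'v' → 'vaamnivlxh'

vaamnivlxh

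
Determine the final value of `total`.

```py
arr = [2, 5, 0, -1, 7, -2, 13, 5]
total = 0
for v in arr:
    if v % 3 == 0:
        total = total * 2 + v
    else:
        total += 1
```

v=2: not %3==0, total = 0+1 = 1
v=5: not %3==0, total = 1+1 = 2
v=0: %3==0, total = 2*2+0 = 4
v=-1: not %3==0, total = 4+1 = 5
v=7: not %3==0, total = 5+1 = 6
v=-2: not %3==0, total = 6+1 = 7
v=13: not %3==0, total = 7+1 = 8
v=5: not %3==0, total = 8+1 = 9

9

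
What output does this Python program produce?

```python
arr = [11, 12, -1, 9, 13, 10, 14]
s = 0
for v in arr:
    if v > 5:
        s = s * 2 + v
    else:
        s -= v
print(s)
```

v=11: >5, s = 0*2+11 = 11
v=12: >5, s = 11*2+12 = 34
v=-1: not >5, s = 34-(-1) = 35
v=9: >5, s = 35*2+9 = 79
v=13: >5, s = 79*2+13 = 171
v=10: >5, s = 171*2+10 = 352
v=14: >5, s = 352*2+14 = 718

718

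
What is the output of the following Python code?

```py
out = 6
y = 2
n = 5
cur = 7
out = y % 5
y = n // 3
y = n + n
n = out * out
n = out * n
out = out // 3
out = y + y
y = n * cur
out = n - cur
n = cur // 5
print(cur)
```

out = 2%5 = 2
y = 5//3 = 1
y = 5+5 = 10
n = 2*2 = 4
n = 2*4 = 8
out = 2//3 = 0
out = 10+10 = 20
y = 8*7 = 56
out = 8-7 = 1
n = 7//5 = 1

7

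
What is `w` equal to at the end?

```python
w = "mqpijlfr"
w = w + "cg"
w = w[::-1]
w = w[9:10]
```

+ 'cg' → 'mqpijlfrcg'
reverse → 'gcrfljipqm'
slice [9:10] → 'm'

'm'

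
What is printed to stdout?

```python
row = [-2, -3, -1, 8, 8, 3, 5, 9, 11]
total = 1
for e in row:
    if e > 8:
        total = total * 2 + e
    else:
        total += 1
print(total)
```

e=-2: not >8, total = 1+1 = 2
e=-3: not >8, total = 2+1 = 3
e=-1: not >8, total = 3+1 = 4
e=8: not >8, total = 4+1 = 5
e=8: not >8, total = 5+1 = 6
e=3: not >8, total = 6+1 = 7
e=5: not >8, total = 7+1 = 8
e=9: >8, total = 8*2+9 = 25
e=11: >8, total = 25*2+11 = 61

61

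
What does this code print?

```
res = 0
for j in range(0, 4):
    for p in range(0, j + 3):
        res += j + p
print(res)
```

j=0,p=0: res = 0+0 = 0
j=0,p=1: res = 0+1 = 1
j=0,p=2: res = 1+2 = 3
j=1,p=0: res = 3+1 = 4
j=1,p=1: res = 4+2 = 6
j=1,p=2: res = 6+3 = 9
j=1,p=3: res = 9+4 = 13
j=2,p=0: res = 13+2 = 15
j=2,p=1: res = 15+3 = 18
j=2,p=2: res = 18+4 = 22
j=2,p=3: res = 22+5 = 27
j=2,p=4: res = 27+6 = 33
j=3,p=0: res = 33+3 = 36
j=3,p=1: res = 36+4 = 40
j=3,p=2: res = 40+5 = 45
j=3,p=3: res = 45+6 = 51
j=3,p=4: res = 51+7 = 58
j=3,p=5: res = 58+8 = 66

66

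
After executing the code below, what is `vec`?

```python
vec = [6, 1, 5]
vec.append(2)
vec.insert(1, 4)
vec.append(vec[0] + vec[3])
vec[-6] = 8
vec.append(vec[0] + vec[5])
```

[8, 4, 1, 5, 2, 11, 19]

append 2 → [6, 1, 5, 2]
insert 4 at 1 → [6, 4, 1, 5, 2]
append vec[0]+vec[3] = 6+5 = 11 → [6, 4, 1, 5, 2, 11]
vec[-6] = 8 → [8, 4, 1, 5, 2, 11]
append vec[0]+vec[5] = 8+11 = 19 → [8, 4, 1, 5, 2, 11, 19]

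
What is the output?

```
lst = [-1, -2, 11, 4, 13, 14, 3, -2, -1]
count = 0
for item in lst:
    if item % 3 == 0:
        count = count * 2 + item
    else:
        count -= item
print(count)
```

-72

item=-1: not %3==0, count = 0-(-1) = 1
item=-2: not %3==0, count = 1-(-2) = 3
item=11: not %3==0, count = 3-11 = -8
item=4: not %3==0, count = (-8)-4 = -12
item=13: not %3==0, count = (-12)-13 = -25
item=14: not %3==0, count = (-25)-14 = -39
item=3: %3==0, count = (-39)*2+3 = -75
item=-2: not %3==0, count = (-75)-(-2) = -73
item=-1: not %3==0, count = (-73)-(-1) = -72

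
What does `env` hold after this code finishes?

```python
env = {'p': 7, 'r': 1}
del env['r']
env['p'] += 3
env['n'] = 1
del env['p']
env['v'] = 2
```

del 'r' → {'p': 7}
env['p'] = 7+3 = 10 → {'p': 10}
env['n'] = 1 → {'p': 10, 'n': 1}
del 'p' → {'n': 1}
env['v'] = 2 → {'n': 1, 'v': 2}

{'n': 1, 'v': 2}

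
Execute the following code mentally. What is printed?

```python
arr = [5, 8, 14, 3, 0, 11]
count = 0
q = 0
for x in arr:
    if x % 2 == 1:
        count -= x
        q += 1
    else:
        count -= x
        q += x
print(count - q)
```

-66

x=5: odd, count = 0-5 = -5; q=1
x=8: not odd, count = (-5)-8 = -13; q=9
x=14: not odd, count = (-13)-14 = -27; q=23
x=3: odd, count = (-27)-3 = -30; q=24
x=0: not odd, count = (-30)-0 = -30; q=24
x=11: odd, count = (-30)-11 = -41; q=25
count-q = (-41)-25 = -66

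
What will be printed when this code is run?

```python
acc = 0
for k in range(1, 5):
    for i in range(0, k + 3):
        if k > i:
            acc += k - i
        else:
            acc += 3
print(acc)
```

k=1,i=0: 1>0, acc = 0+1 = 1
k=1,i=1: not 1>1, acc = 1+3 = 4
k=1,i=2: not 1>2, acc = 4+3 = 7
k=1,i=3: not 1>3, acc = 7+3 = 10
k=2,i=0: 2>0, acc = 10+2 = 12
k=2,i=1: 2>1, acc = 12+1 = 13
k=2,i=2: not 2>2, acc = 13+3 = 16
k=2,i=3: not 2>3, acc = 16+3 = 19
k=2,i=4: not 2>4, acc = 19+3 = 22
k=3,i=0: 3>0, acc = 22+3 = 25
k=3,i=1: 3>1, acc = 25+2 = 27
k=3,i=2: 3>2, acc = 27+1 = 28
k=3,i=3: not 3>3, acc = 28+3 = 31
k=3,i=4: not 3>4, acc = 31+3 = 34
k=3,i=5: not 3>5, acc = 34+3 = 37
k=4,i=0: 4>0, acc = 37+4 = 41
k=4,i=1: 4>1, acc = 41+3 = 44
k=4,i=2: 4>2, acc = 44+2 = 46
k=4,i=3: 4>3, acc = 46+1 = 47
k=4,i=4: not 4>4, acc = 47+3 = 50
k=4,i=5: not 4>5, acc = 50+3 = 53
k=4,i=6: not 4>6, acc = 53+3 = 56

56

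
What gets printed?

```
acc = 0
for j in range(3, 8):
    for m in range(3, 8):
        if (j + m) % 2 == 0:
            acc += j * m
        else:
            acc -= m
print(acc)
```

265

j=3,m=3: even sum, acc = 0+9 = 9
j=3,m=4: odd sum, acc = 9-4 = 5
j=3,m=5: even sum, acc = 5+15 = 20
j=3,m=6: odd sum, acc = 20-6 = 14
j=3,m=7: even sum, acc = 14+21 = 35
j=4,m=3: odd sum, acc = 35-3 = 32
j=4,m=4: even sum, acc = 32+16 = 48
j=4,m=5: odd sum, acc = 48-5 = 43
j=4,m=6: even sum, acc = 43+24 = 67
j=4,m=7: odd sum, acc = 67-7 = 60
j=5,m=3: even sum, acc = 60+15 = 75
j=5,m=4: odd sum, acc = 75-4 = 71
j=5,m=5: even sum, acc = 71+25 = 96
j=5,m=6: odd sum, acc = 96-6 = 90
j=5,m=7: even sum, acc = 90+35 = 125
j=6,m=3: odd sum, acc = 125-3 = 122
j=6,m=4: even sum, acc = 122+24 = 146
j=6,m=5: odd sum, acc = 146-5 = 141
j=6,m=6: even sum, acc = 141+36 = 177
j=6,m=7: odd sum, acc = 177-7 = 170
j=7,m=3: even sum, acc = 170+21 = 191
j=7,m=4: odd sum, acc = 191-4 = 187
j=7,m=5: even sum, acc = 187+35 = 222
j=7,m=6: odd sum, acc = 222-6 = 216
j=7,m=7: even sum, acc = 216+49 = 265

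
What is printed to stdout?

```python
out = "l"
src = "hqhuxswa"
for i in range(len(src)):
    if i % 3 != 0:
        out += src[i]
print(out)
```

i=0: skip
i=1: add 'q' → 'lq'
i=2: add 'h' → 'lqh'
i=3: skip
i=4: add 'x' → 'lqhx'
i=5: add 's' → 'lqhxs'
i=6: skip
i=7: add 'a' → 'lqhxsa'

lqhxsa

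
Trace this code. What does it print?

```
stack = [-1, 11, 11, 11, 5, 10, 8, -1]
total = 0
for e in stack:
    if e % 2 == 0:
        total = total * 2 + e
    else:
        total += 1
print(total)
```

49

e=-1: not even, total = 0+1 = 1
e=11: not even, total = 1+1 = 2
e=11: not even, total = 2+1 = 3
e=11: not even, total = 3+1 = 4
e=5: not even, total = 4+1 = 5
e=10: even, total = 5*2+10 = 20
e=8: even, total = 20*2+8 = 48
e=-1: not even, total = 48+1 = 49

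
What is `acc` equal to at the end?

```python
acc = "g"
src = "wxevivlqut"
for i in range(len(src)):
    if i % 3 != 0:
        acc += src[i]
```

'gxeivqu'

i=0: skip
i=1: add 'x' → 'gx'
i=2: add 'e' → 'gxe'
i=3: skip
i=4: add 'i' → 'gxei'
i=5: add 'v' → 'gxeiv'
i=6: skip
i=7: add 'q' → 'gxeivq'
i=8: add 'u' → 'gxeivqu'
i=9: skip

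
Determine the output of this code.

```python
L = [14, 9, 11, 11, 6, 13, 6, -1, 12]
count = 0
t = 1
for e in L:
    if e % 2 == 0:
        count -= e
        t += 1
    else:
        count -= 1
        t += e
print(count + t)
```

5

e=14: even, count = 0-14 = -14; t=2
e=9: not even, count = (-14)-1 = -15; t=11
e=11: not even, count = (-15)-1 = -16; t=22
e=11: not even, count = (-16)-1 = -17; t=33
e=6: even, count = (-17)-6 = -23; t=34
e=13: not even, count = (-23)-1 = -24; t=47
e=6: even, count = (-24)-6 = -30; t=48
e=-1: not even, count = (-30)-1 = -31; t=47
e=12: even, count = (-31)-12 = -43; t=48
count+t = (-43)+48 = 5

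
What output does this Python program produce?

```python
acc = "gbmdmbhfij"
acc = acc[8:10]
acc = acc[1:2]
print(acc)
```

slice [8:10] → 'ij'
slice [1:2] → 'j'

j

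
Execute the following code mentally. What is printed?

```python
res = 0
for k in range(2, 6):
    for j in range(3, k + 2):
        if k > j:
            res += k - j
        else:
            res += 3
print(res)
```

k=2,j=3: not 2>3, res = 0+3 = 3
k=3,j=3: not 3>3, res = 3+3 = 6
k=3,j=4: not 3>4, res = 6+3 = 9
k=4,j=3: 4>3, res = 9+1 = 10
k=4,j=4: not 4>4, res = 10+3 = 13
k=4,j=5: not 4>5, res = 13+3 = 16
k=5,j=3: 5>3, res = 16+2 = 18
k=5,j=4: 5>4, res = 18+1 = 19
k=5,j=5: not 5>5, res = 19+3 = 22
k=5,j=6: not 5>6, res = 22+3 = 25

25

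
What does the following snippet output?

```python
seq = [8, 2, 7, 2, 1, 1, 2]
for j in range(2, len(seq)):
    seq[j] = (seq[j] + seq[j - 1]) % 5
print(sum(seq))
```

20

j=2: seq[2] = (7+2)%5 = 4 → [8, 2, 4, 2, 1, 1, 2]
j=3: seq[3] = (2+4)%5 = 1 → [8, 2, 4, 1, 1, 1, 2]
j=4: seq[4] = (1+1)%5 = 2 → [8, 2, 4, 1, 2, 1, 2]
j=5: seq[5] = (1+2)%5 = 3 → [8, 2, 4, 1, 2, 3, 2]
j=6: seq[6] = (2+3)%5 = 0 → [8, 2, 4, 1, 2, 3, 0]
sum = 20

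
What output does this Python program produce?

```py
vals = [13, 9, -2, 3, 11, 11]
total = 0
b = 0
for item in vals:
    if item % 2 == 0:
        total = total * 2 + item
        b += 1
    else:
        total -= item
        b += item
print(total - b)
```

item=13: not even, total = 0-13 = -13; b=13
item=9: not even, total = (-13)-9 = -22; b=22
item=-2: even, total = (-22)*2+(-2) = -46; b=23
item=3: not even, total = (-46)-3 = -49; b=26
item=11: not even, total = (-49)-11 = -60; b=37
item=11: not even, total = (-60)-11 = -71; b=48
total-b = (-71)-48 = -119

-119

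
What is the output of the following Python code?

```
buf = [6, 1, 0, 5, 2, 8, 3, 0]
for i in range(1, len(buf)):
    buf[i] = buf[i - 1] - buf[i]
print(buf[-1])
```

-13

i=1: buf[1] = 6-1 = 5 → [6, 5, 0, 5, 2, 8, 3, 0]
i=2: buf[2] = 5-0 = 5 → [6, 5, 5, 5, 2, 8, 3, 0]
i=3: buf[3] = 5-5 = 0 → [6, 5, 5, 0, 2, 8, 3, 0]
i=4: buf[4] = 0-2 = -2 → [6, 5, 5, 0, -2, 8, 3, 0]
i=5: buf[5] = (-2)-8 = -10 → [6, 5, 5, 0, -2, -10, 3, 0]
i=6: buf[6] = (-10)-3 = -13 → [6, 5, 5, 0, -2, -10, -13, 0]
i=7: buf[7] = (-13)-0 = -13 → [6, 5, 5, 0, -2, -10, -13, -13]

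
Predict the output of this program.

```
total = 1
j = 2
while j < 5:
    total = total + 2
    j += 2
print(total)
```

j=2: total = 1+2 = 3
j=4: total = 3+2 = 5

5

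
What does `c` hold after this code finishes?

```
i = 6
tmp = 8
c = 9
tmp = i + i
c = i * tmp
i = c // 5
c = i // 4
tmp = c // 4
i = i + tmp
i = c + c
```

3

tmp = 6+6 = 12
c = 6*12 = 72
i = 72//5 = 14
c = 14//4 = 3
tmp = 3//4 = 0
i = 14+0 = 14
i = 3+3 = 6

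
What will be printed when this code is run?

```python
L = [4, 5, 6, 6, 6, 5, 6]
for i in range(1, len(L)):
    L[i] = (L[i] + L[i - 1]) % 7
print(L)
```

[4, 2, 1, 0, 6, 4, 3]

i=1: L[1] = (5+4)%7 = 2 → [4, 2, 6, 6, 6, 5, 6]
i=2: L[2] = (6+2)%7 = 1 → [4, 2, 1, 6, 6, 5, 6]
i=3: L[3] = (6+1)%7 = 0 → [4, 2, 1, 0, 6, 5, 6]
i=4: L[4] = (6+0)%7 = 6 → [4, 2, 1, 0, 6, 5, 6]
i=5: L[5] = (5+6)%7 = 4 → [4, 2, 1, 0, 6, 4, 6]
i=6: L[6] = (6+4)%7 = 3 → [4, 2, 1, 0, 6, 4, 3]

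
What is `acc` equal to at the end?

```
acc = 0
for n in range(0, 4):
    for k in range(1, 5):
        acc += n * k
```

60

n=0,k=1: acc = 0+0 = 0
n=0,k=2: acc = 0+0 = 0
n=0,k=3: acc = 0+0 = 0
n=0,k=4: acc = 0+0 = 0
n=1,k=1: acc = 0+1 = 1
n=1,k=2: acc = 1+2 = 3
n=1,k=3: acc = 3+3 = 6
n=1,k=4: acc = 6+4 = 10
n=2,k=1: acc = 10+2 = 12
n=2,k=2: acc = 12+4 = 16
n=2,k=3: acc = 16+6 = 22
n=2,k=4: acc = 22+8 = 30
n=3,k=1: acc = 30+3 = 33
n=3,k=2: acc = 33+6 = 39
n=3,k=3: acc = 39+9 = 48
n=3,k=4: acc = 48+12 = 60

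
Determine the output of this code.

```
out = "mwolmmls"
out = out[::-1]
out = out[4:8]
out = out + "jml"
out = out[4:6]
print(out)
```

jm

reverse → 'slmmlowm'
slice [4:8] → 'lowm'
+ 'jml' → 'lowmjml'
slice [4:6] → 'jm'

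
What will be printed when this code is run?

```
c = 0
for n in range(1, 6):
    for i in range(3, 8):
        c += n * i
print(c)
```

n=1,i=3: c = 0+3 = 3
n=1,i=4: c = 3+4 = 7
n=1,i=5: c = 7+5 = 12
n=1,i=6: c = 12+6 = 18
n=1,i=7: c = 18+7 = 25
n=2,i=3: c = 25+6 = 31
n=2,i=4: c = 31+8 = 39
n=2,i=5: c = 39+10 = 49
n=2,i=6: c = 49+12 = 61
n=2,i=7: c = 61+14 = 75
n=3,i=3: c = 75+9 = 84
n=3,i=4: c = 84+12 = 96
n=3,i=5: c = 96+15 = 111
n=3,i=6: c = 111+18 = 129
n=3,i=7: c = 129+21 = 150
n=4,i=3: c = 150+12 = 162
n=4,i=4: c = 162+16 = 178
n=4,i=5: c = 178+20 = 198
n=4,i=6: c = 198+24 = 222
n=4,i=7: c = 222+28 = 250
n=5,i=3: c = 250+15 = 265
n=5,i=4: c = 265+20 = 285
n=5,i=5: c = 285+25 = 310
n=5,i=6: c = 310+30 = 340
n=5,i=7: c = 340+35 = 375

375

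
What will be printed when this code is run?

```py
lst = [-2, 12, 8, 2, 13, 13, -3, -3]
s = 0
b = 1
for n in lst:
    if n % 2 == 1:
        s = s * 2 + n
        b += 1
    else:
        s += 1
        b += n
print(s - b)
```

186

n=-2: not odd, s = 0+1 = 1; b=-1
n=12: not odd, s = 1+1 = 2; b=11
n=8: not odd, s = 2+1 = 3; b=19
n=2: not odd, s = 3+1 = 4; b=21
n=13: odd, s = 4*2+13 = 21; b=22
n=13: odd, s = 21*2+13 = 55; b=23
n=-3: odd, s = 55*2+(-3) = 107; b=24
n=-3: odd, s = 107*2+(-3) = 211; b=25
s-b = 211-25 = 186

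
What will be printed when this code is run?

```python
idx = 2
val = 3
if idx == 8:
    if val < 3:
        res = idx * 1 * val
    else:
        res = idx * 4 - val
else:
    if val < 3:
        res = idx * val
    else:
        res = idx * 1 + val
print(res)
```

5

idx=2, val=3
idx == 8 is False; val < 3 is False
→ res = idx * 1 + val = 5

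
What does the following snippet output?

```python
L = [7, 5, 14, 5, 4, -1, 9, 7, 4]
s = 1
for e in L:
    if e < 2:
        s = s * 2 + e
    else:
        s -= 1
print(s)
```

-12

e=7: not <2, s = 1-1 = 0
e=5: not <2, s = 0-1 = -1
e=14: not <2, s = (-1)-1 = -2
e=5: not <2, s = (-2)-1 = -3
e=4: not <2, s = (-3)-1 = -4
e=-1: <2, s = (-4)*2+(-1) = -9
e=9: not <2, s = (-9)-1 = -10
e=7: not <2, s = (-10)-1 = -11
e=4: not <2, s = (-11)-1 = -12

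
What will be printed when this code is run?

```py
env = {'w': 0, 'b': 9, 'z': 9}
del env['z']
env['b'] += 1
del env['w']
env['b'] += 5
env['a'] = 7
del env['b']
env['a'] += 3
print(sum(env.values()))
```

10

del 'z' → {'w': 0, 'b': 9}
env['b'] = 9+1 = 10 → {'w': 0, 'b': 10}
del 'w' → {'b': 10}
env['b'] = 10+5 = 15 → {'b': 15}
env['a'] = 7 → {'b': 15, 'a': 7}
del 'b' → {'a': 7}
env['a'] = 7+3 = 10 → {'a': 10}
sum of values = 10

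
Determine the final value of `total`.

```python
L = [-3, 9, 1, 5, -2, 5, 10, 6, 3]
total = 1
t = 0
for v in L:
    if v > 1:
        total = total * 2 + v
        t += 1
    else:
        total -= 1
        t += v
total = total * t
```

830

v=-3: not >1, total = 1-1 = 0; t=-3
v=9: >1, total = 0*2+9 = 9; t=-2
v=1: not >1, total = 9-1 = 8; t=-1
v=5: >1, total = 8*2+5 = 21; t=0
v=-2: not >1, total = 21-1 = 20; t=-2
v=5: >1, total = 20*2+5 = 45; t=-1
v=10: >1, total = 45*2+10 = 100; t=0
v=6: >1, total = 100*2+6 = 206; t=1
v=3: >1, total = 206*2+3 = 415; t=2
total*t = 415*2 = 830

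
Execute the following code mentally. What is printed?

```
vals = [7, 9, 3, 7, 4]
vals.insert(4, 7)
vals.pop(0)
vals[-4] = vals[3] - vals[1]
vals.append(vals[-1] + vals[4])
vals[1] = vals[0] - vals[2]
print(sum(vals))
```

insert 7 at 4 → [7, 9, 3, 7, 7, 4]
pop(0) removes 7 → [9, 3, 7, 7, 4]
vals[-4] = vals[3]-vals[1] = 7-3 = 4 → [9, 4, 7, 7, 4]
append vals[-1]+vals[4] = 4+4 = 8 → [9, 4, 7, 7, 4, 8]
vals[1] = vals[0]-vals[2] = 9-7 = 2 → [9, 2, 7, 7, 4, 8]
sum = 37

37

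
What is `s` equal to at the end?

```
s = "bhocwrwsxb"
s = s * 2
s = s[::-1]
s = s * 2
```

'bxswrwcohbbxswrwcohbbxswrwcohbbxswrwcohb'

repeat ×2 → 'bhocwrwsxbbhocwrwsxb'
reverse → 'bxswrwcohbbxswrwcohb'
repeat ×2 → 'bxswrwcohbbxswrwcohbbxswrwcohbbxswrwcohb'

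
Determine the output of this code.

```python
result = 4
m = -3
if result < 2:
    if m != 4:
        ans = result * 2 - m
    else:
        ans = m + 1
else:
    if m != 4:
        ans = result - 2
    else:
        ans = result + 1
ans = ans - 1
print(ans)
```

1

result=4, m=-3
result < 2 is False; m != 4 is True
→ ans = result - 2 = 2
ans = 2-1 = 1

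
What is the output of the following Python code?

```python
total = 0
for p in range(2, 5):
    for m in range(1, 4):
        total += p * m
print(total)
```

p=2,m=1: total = 0+2 = 2
p=2,m=2: total = 2+4 = 6
p=2,m=3: total = 6+6 = 12
p=3,m=1: total = 12+3 = 15
p=3,m=2: total = 15+6 = 21
p=3,m=3: total = 21+9 = 30
p=4,m=1: total = 30+4 = 34
p=4,m=2: total = 34+8 = 42
p=4,m=3: total = 42+12 = 54

54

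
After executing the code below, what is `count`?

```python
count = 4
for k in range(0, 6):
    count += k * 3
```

49

k=0: count = 4+0*3 = 4
k=1: count = 4+1*3 = 7
k=2: count = 7+2*3 = 13
k=3: count = 13+3*3 = 22
k=4: count = 22+4*3 = 34
k=5: count = 34+5*3 = 49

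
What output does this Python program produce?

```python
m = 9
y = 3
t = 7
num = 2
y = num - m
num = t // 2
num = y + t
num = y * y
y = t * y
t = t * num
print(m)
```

y = 2-9 = -7
num = 7//2 = 3
num = (-7)+7 = 0
num = (-7)*(-7) = 49
y = 7*(-7) = -49
t = 7*49 = 343

9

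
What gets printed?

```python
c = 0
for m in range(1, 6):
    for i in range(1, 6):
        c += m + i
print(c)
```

150

m=1,i=1: c = 0+2 = 2
m=1,i=2: c = 2+3 = 5
m=1,i=3: c = 5+4 = 9
m=1,i=4: c = 9+5 = 14
m=1,i=5: c = 14+6 = 20
m=2,i=1: c = 20+3 = 23
m=2,i=2: c = 23+4 = 27
m=2,i=3: c = 27+5 = 32
m=2,i=4: c = 32+6 = 38
m=2,i=5: c = 38+7 = 45
m=3,i=1: c = 45+4 = 49
m=3,i=2: c = 49+5 = 54
m=3,i=3: c = 54+6 = 60
m=3,i=4: c = 60+7 = 67
m=3,i=5: c = 67+8 = 75
m=4,i=1: c = 75+5 = 80
m=4,i=2: c = 80+6 = 86
m=4,i=3: c = 86+7 = 93
m=4,i=4: c = 93+8 = 101
m=4,i=5: c = 101+9 = 110
m=5,i=1: c = 110+6 = 116
m=5,i=2: c = 116+7 = 123
m=5,i=3: c = 123+8 = 131
m=5,i=4: c = 131+9 = 140
m=5,i=5: c = 140+10 = 150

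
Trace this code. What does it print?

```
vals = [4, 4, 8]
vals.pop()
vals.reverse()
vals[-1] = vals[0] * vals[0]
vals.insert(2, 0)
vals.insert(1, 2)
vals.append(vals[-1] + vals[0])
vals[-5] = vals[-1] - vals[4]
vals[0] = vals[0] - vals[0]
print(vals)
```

[0, 2, 16, 0, 4]

pop() removes 8 → [4, 4]
reverse → [4, 4]
vals[-1] = vals[0]*vals[0] = 4*4 = 16 → [4, 16]
insert 0 at 2 → [4, 16, 0]
insert 2 at 1 → [4, 2, 16, 0]
append vals[-1]+vals[0] = 0+4 = 4 → [4, 2, 16, 0, 4]
vals[-5] = vals[-1]-vals[4] = 4-4 = 0 → [0, 2, 16, 0, 4]
vals[0] = vals[0]-vals[0] = 0-0 = 0 → [0, 2, 16, 0, 4]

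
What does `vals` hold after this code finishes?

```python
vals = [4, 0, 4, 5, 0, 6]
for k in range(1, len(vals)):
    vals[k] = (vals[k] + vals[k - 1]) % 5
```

[4, 4, 3, 3, 3, 4]

k=1: vals[1] = (0+4)%5 = 4 → [4, 4, 4, 5, 0, 6]
k=2: vals[2] = (4+4)%5 = 3 → [4, 4, 3, 5, 0, 6]
k=3: vals[3] = (5+3)%5 = 3 → [4, 4, 3, 3, 0, 6]
k=4: vals[4] = (0+3)%5 = 3 → [4, 4, 3, 3, 3, 6]
k=5: vals[5] = (6+3)%5 = 4 → [4, 4, 3, 3, 3, 4]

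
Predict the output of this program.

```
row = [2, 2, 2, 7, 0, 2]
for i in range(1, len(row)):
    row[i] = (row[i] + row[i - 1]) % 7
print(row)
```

[2, 4, 6, 6, 6, 1]

i=1: row[1] = (2+2)%7 = 4 → [2, 4, 2, 7, 0, 2]
i=2: row[2] = (2+4)%7 = 6 → [2, 4, 6, 7, 0, 2]
i=3: row[3] = (7+6)%7 = 6 → [2, 4, 6, 6, 0, 2]
i=4: row[4] = (0+6)%7 = 6 → [2, 4, 6, 6, 6, 2]
i=5: row[5] = (2+6)%7 = 1 → [2, 4, 6, 6, 6, 1]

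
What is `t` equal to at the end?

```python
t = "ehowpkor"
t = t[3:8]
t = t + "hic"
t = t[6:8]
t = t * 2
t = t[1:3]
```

slice [3:8] → 'wpkor'
+ 'hic' → 'wpkorhic'
slice [6:8] → 'ic'
repeat ×2 → 'icic'
slice [1:3] → 'ci'

'ci'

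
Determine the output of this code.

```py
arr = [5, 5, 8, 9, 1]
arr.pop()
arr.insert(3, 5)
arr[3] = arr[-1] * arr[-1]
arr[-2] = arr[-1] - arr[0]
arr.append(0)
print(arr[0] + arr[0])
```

pop() removes 1 → [5, 5, 8, 9]
insert 5 at 3 → [5, 5, 8, 5, 9]
arr[3] = arr[-1]*arr[-1] = 9*9 = 81 → [5, 5, 8, 81, 9]
arr[-2] = arr[-1]-arr[0] = 9-5 = 4 → [5, 5, 8, 4, 9]
append 0 → [5, 5, 8, 4, 9, 0]
arr[0]+arr[0] = 5+5 = 10

10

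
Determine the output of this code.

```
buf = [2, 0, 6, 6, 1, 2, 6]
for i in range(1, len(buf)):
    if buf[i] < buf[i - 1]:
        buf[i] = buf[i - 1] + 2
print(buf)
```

i=1: 0<2, buf[1] = 2+2 = 4 → [2, 4, 6, 6, 1, 2, 6]
i=2: 6>=4, unchanged → [2, 4, 6, 6, 1, 2, 6]
i=3: 6>=6, unchanged → [2, 4, 6, 6, 1, 2, 6]
i=4: 1<6, buf[4] = 6+2 = 8 → [2, 4, 6, 6, 8, 2, 6]
i=5: 2<8, buf[5] = 8+2 = 10 → [2, 4, 6, 6, 8, 10, 6]
i=6: 6<10, buf[6] = 10+2 = 12 → [2, 4, 6, 6, 8, 10, 12]

[2, 4, 6, 6, 8, 10, 12]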